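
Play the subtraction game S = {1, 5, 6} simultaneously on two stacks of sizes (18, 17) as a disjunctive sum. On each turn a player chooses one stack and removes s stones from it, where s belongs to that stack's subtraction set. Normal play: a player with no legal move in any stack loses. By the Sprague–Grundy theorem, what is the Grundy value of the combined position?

All stacks use S = {1, 5, 6}:
G(0) = 0
G(1) = mex{0} = 1
G(2) = mex{1} = 0
G(3) = mex{0} = 1
G(4) = mex{1} = 0
G(5) = mex{0,0} = 1
G(6) = mex{1,1,0} = 2
G(7) = mex{2,0,1} = 3
G(8) = mex{3,1,0} = 2
G(9) = mex{2,0,1} = 3
G(10) = mex{3,1,0} = 2
G(11) = mex{2,2,1} = 0
G(12) = mex{0,3,2} = 1
G(13) = mex{1,2,3} = 0
G(14) = mex{0,3,2} = 1
G(15) = mex{1,2,3} = 0
G(16) = mex{0,0,2} = 1
G(17) = mex{1,1,0} = 2
G(18) = mex{2,0,1} = 3
Stack A: G(18) = 3.
Stack B: G(17) = 2.
Combined Grundy value = 3 ⊕ 2 = 1.

1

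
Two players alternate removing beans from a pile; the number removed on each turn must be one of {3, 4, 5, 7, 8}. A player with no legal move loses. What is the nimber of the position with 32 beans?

n :  0  1  2  3  4  5  6  7  8  9 10 11 12 13 14 15 16 17 18 19 20 21 22 23 24 25 26 27 28 29 30 31 32
G :  0  0  0  1  1  1  2  2  2  3  3  0  0  0  1  1  1  2  2  2  3  3  0  0  0  1  1  1  2  2  2  3  3

3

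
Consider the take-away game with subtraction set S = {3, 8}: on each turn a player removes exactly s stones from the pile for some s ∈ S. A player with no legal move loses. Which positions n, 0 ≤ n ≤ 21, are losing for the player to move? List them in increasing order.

G(0) = 0
G(1) = mex{} = 0
G(2) = mex{} = 0
G(3) = mex{0} = 1
G(4) = mex{0} = 1
G(5) = mex{0} = 1
G(6) = mex{1} = 0
G(7) = mex{1} = 0
G(8) = mex{1,0} = 2
G(9) = mex{0,0} = 1
G(10) = mex{0,0} = 1
G(11) = mex{2,1} = 0
G(12) = mex{1,1} = 0
G(13) = mex{1,1} = 0
G(14) = mex{0,0} = 1
G(15) = mex{0,0} = 1
G(16) = mex{0,2} = 1
G(17) = mex{1,1} = 0
G(18) = mex{1,1} = 0
G(19) = mex{1,0} = 2
G(20) = mex{0,0} = 1
G(21) = mex{0,0} = 1
P-positions are exactly the n with G(n) = 0.

0, 1, 2, 6, 7, 11, 12, 13, 17, 18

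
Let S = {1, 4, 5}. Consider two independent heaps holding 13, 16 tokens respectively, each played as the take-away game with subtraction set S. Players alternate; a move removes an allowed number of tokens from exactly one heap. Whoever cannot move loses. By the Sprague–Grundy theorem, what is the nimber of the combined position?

All heaps use S = {1, 4, 5}:
G(0) = 0
G(1) = mex{0} = 1
G(2) = mex{1} = 0
G(3) = mex{0} = 1
G(4) = mex{1,0} = 2
G(5) = mex{2,1,0} = 3
G(6) = mex{3,0,1} = 2
G(7) = mex{2,1,0} = 3
G(8) = mex{3,2,1} = 0
G(9) = mex{0,3,2} = 1
G(10) = mex{1,2,3} = 0
G(11) = mex{0,3,2} = 1
G(12) = mex{1,0,3} = 2
G(13) = mex{2,1,0} = 3
G(14) = mex{3,0,1} = 2
G(15) = mex{2,1,0} = 3
G(16) = mex{3,2,1} = 0
Heap A: G(13) = 3.
Heap B: G(16) = 0.
Combined Grundy value = 3 ⊕ 0 = 3.

3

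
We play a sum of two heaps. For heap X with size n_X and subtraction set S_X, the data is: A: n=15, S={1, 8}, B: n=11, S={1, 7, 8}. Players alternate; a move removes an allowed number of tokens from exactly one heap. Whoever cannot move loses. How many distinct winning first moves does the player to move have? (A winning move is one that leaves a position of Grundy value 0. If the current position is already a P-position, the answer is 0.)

Heap A, S = {1, 8}:
G(0) = 0
G(1) = mex{0} = 1
G(2) = mex{1} = 0
G(3) = mex{0} = 1
G(4) = mex{1} = 0
G(5) = mex{0} = 1
G(6) = mex{1} = 0
G(7) = mex{0} = 1
G(8) = mex{1,0} = 2
G(9) = mex{2,1} = 0
G(10) = mex{0,0} = 1
G(11) = mex{1,1} = 0
G(12) = mex{0,0} = 1
G(13) = mex{1,1} = 0
G(14) = mex{0,0} = 1
G(15) = mex{1,1} = 0
G_A(15) = 0.
Heap B, S = {1, 7, 8}:
G(0) = 0
G(1) = mex{0} = 1
G(2) = mex{1} = 0
G(3) = mex{0} = 1
G(4) = mex{1} = 0
G(5) = mex{0} = 1
G(6) = mex{1} = 0
G(7) = mex{0,0} = 1
G(8) = mex{1,1,0} = 2
G(9) = mex{2,0,1} = 3
G(10) = mex{3,1,0} = 2
G(11) = mex{2,0,1} = 3
G_B(11) = 3.
Combined Grundy value = 0 ⊕ 3 = 3.
A winning move leaves total XOR = 0, i.e. changes one component's Grundy value g to g ⊕ X where X is the current total.
Heap A: need g' = 0⊕3 = 3. Options: 15−1→G=1, 15−8→G=1. Hits: 0.
Heap B: need g' = 3⊕3 = 0. Options: 11−1→G=2, 11−7→G=0, 11−8→G=1. Hits: 1.

1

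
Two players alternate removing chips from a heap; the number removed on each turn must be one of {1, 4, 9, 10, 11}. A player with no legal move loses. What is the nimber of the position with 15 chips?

3

n :  0  1  2  3  4  5  6  7  8  9 10 11 12 13 14 15
G :  0  1  0  1  2  0  1  0  1  2  3  2  3  4  5  3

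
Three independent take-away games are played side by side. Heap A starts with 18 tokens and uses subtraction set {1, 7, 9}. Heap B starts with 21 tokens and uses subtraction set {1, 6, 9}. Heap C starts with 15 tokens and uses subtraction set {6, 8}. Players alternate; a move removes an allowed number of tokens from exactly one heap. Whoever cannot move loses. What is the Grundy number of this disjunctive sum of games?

Heap A, S = {1, 7, 9}:
G(0) = 0
G(1) = mex{0} = 1
G(2) = mex{1} = 0
G(3) = mex{0} = 1
G(4) = mex{1} = 0
G(5) = mex{0} = 1
G(6) = mex{1} = 0
G(7) = mex{0,0} = 1
G(8) = mex{1,1} = 0
G(9) = mex{0,0,0} = 1
G(10) = mex{1,1,1} = 0
G(11) = mex{0,0,0} = 1
G(12) = mex{1,1,1} = 0
G(13) = mex{0,0,0} = 1
G(14) = mex{1,1,1} = 0
G(15) = mex{0,0,0} = 1
G(16) = mex{1,1,1} = 0
G(17) = mex{0,0,0} = 1
G(18) = mex{1,1,1} = 0
G_A(18) = 0.
Heap B, S = {1, 6, 9}:
n :  0  1  2  3  4  5  6  7  8  9 10 11 12 13 14 15 16 17 18 19 20 21
G :  0  1  0  1  0  1  2  0  1  2  3  2  0  1  0  1  2  0  1  0  1  2
G_B(21) = 2.
Heap C, S = {6, 8}:
n :  0  1  2  3  4  5  6  7  8  9 10 11 12 13 14 15
G :  0  0  0  0  0  0  1  1  1  1  1  1  2  2  0  0
G_C(15) = 0.
Combined Grundy value = 0 ⊕ 2 ⊕ 0 = 2.

2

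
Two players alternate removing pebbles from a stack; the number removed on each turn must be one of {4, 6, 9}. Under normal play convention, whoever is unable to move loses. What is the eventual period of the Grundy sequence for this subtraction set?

13

G(0) = 0
G(1) = mex{} = 0
G(2) = mex{} = 0
G(3) = mex{} = 0
G(4) = mex{0} = 1
G(5) = mex{0} = 1
G(6) = mex{0,0} = 1
G(7) = mex{0,0} = 1
G(8) = mex{1,0} = 2
G(9) = mex{1,0,0} = 2
G(10) = mex{1,1,0} = 2
G(11) = mex{1,1,0} = 2
G(12) = mex{2,1,0} = 3
G(13) = mex{2,1,1} = 0
G(14) = mex{2,2,1} = 0
G(15) = mex{2,2,1} = 0
G(16) = mex{3,2,1} = 0
G(17) = mex{0,2,2} = 1
G(18) = mex{0,3,2} = 1
G(19) = mex{0,0,2} = 1
G(20) = mex{0,0,2} = 1
G(21) = mex{1,0,3} = 2
G(22) = mex{1,0,0} = 2
G(23) = mex{1,1,0} = 2
G(24) = mex{1,1,0} = 2
G(25) = mex{2,1,0} = 3
G(26) = mex{2,1,1} = 0
G(27) = mex{2,2,1} = 0
G(n+13) = G(n) holds for n = 0,…,8 (a full window of length max(S) = 9), so the sequence is purely periodic with period 13.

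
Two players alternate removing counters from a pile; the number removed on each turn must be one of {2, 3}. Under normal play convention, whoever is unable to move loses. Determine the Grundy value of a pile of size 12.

1

G(0) = 0
G(1) = mex{} = 0
G(2) = mex{0} = 1
G(3) = mex{0,0} = 1
G(4) = mex{1,0} = 2
G(5) = mex{1,1} = 0
G(6) = mex{2,1} = 0
G(7) = mex{0,2} = 1
G(8) = mex{0,0} = 1
G(9) = mex{1,0} = 2
G(10) = mex{1,1} = 0
G(11) = mex{2,1} = 0
G(12) = mex{0,2} = 1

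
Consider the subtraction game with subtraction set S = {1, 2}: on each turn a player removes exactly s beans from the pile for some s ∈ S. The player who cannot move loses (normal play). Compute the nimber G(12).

n :  0  1  2  3  4  5  6  7  8  9 10 11 12
G :  0  1  2  0  1  2  0  1  2  0  1  2  0

0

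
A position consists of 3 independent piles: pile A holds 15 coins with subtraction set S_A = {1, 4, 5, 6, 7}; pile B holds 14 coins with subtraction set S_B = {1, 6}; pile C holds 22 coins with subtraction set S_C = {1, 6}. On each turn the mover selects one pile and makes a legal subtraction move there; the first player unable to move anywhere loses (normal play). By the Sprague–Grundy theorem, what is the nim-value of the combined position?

2

Pile A, S = {1, 4, 5, 6, 7}:
G(0) = 0
G(1) = mex{0} = 1
G(2) = mex{1} = 0
G(3) = mex{0} = 1
G(4) = mex{1,0} = 2
G(5) = mex{2,1,0} = 3
G(6) = mex{3,0,1,0} = 2
G(7) = mex{2,1,0,1,0} = 3
G(8) = mex{3,2,1,0,1} = 4
G(9) = mex{4,3,2,1,0} = 5
G(10) = mex{5,2,3,2,1} = 0
G(11) = mex{0,3,2,3,2} = 1
G(12) = mex{1,4,3,2,3} = 0
G(13) = mex{0,5,4,3,2} = 1
G(14) = mex{1,0,5,4,3} = 2
G(15) = mex{2,1,0,5,4} = 3
G_A(15) = 3.
Pile B, S = {1, 6}:
G(0) = 0
G(1) = mex{0} = 1
G(2) = mex{1} = 0
G(3) = mex{0} = 1
G(4) = mex{1} = 0
G(5) = mex{0} = 1
G(6) = mex{1,0} = 2
G(7) = mex{2,1} = 0
G(8) = mex{0,0} = 1
G(9) = mex{1,1} = 0
G(10) = mex{0,0} = 1
G(11) = mex{1,1} = 0
G(12) = mex{0,2} = 1
G(13) = mex{1,0} = 2
G(14) = mex{2,1} = 0
G_B(14) = 0.
Pile C, S = {1, 6}:
G(0) = 0
G(1) = mex{0} = 1
G(2) = mex{1} = 0
G(3) = mex{0} = 1
G(4) = mex{1} = 0
G(5) = mex{0} = 1
G(6) = mex{1,0} = 2
G(7) = mex{2,1} = 0
G(8) = mex{0,0} = 1
G(9) = mex{1,1} = 0
G(10) = mex{0,0} = 1
G(11) = mex{1,1} = 0
G(12) = mex{0,2} = 1
G(13) = mex{1,0} = 2
G(14) = mex{2,1} = 0
G(15) = mex{0,0} = 1
G(16) = mex{1,1} = 0
G(17) = mex{0,0} = 1
G(18) = mex{1,1} = 0
G(19) = mex{0,2} = 1
G(20) = mex{1,0} = 2
G(21) = mex{2,1} = 0
G(22) = mex{0,0} = 1
G_C(22) = 1.
Combined Grundy value = 3 ⊕ 0 ⊕ 1 = 2.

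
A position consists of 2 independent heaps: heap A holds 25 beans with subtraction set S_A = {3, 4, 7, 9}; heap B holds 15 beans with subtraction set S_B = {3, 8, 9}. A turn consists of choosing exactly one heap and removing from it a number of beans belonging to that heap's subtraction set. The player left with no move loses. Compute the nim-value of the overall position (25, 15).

Heap A, S = {3, 4, 7, 9}:
G(0) = 0
G(1) = mex{} = 0
G(2) = mex{} = 0
G(3) = mex{0} = 1
G(4) = mex{0,0} = 1
G(5) = mex{0,0} = 1
G(6) = mex{1,0} = 2
G(7) = mex{1,1,0} = 2
G(8) = mex{1,1,0} = 2
G(9) = mex{2,1,0,0} = 3
G(10) = mex{2,2,1,0} = 3
G(11) = mex{2,2,1,0} = 3
G(12) = mex{3,2,1,1} = 0
G(13) = mex{3,3,2,1} = 0
G(14) = mex{3,3,2,1} = 0
G(15) = mex{0,3,2,2} = 1
G(16) = mex{0,0,3,2} = 1
G(17) = mex{0,0,3,2} = 1
G(18) = mex{1,0,3,3} = 2
G(19) = mex{1,1,0,3} = 2
G(20) = mex{1,1,0,3} = 2
G(21) = mex{2,1,0,0} = 3
G(22) = mex{2,2,1,0} = 3
G(23) = mex{2,2,1,0} = 3
G(24) = mex{3,2,1,1} = 0
G(25) = mex{3,3,2,1} = 0
G_A(25) = 0.
Heap B, S = {3, 8, 9}:
G(0) = 0
G(1) = mex{} = 0
G(2) = mex{} = 0
G(3) = mex{0} = 1
G(4) = mex{0} = 1
G(5) = mex{0} = 1
G(6) = mex{1} = 0
G(7) = mex{1} = 0
G(8) = mex{1,0} = 2
G(9) = mex{0,0,0} = 1
G(10) = mex{0,0,0} = 1
G(11) = mex{2,1,0} = 3
G(12) = mex{1,1,1} = 0
G(13) = mex{1,1,1} = 0
G(14) = mex{3,0,1} = 2
G(15) = mex{0,0,0} = 1
G_B(15) = 1.
Combined Grundy value = 0 ⊕ 1 = 1.

1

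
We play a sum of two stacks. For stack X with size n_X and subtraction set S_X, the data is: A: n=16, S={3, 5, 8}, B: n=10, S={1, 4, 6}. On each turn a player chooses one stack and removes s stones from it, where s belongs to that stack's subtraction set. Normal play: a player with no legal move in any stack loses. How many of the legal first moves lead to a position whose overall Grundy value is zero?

3

Stack A, S = {3, 5, 8}:
n :  0  1  2  3  4  5  6  7  8  9 10 11 12 13 14 15 16
G :  0  0  0  1  1  1  2  2  2  3  3  0  0  0  1  1  1
G_A(16) = 1.
Stack B, S = {1, 4, 6}:
G(0) = 0
G(1) = mex{0} = 1
G(2) = mex{1} = 0
G(3) = mex{0} = 1
G(4) = mex{1,0} = 2
G(5) = mex{2,1} = 0
G(6) = mex{0,0,0} = 1
G(7) = mex{1,1,1} = 0
G(8) = mex{0,2,0} = 1
G(9) = mex{1,0,1} = 2
G(10) = mex{2,1,2} = 0
G_B(10) = 0.
Combined Grundy value = 1 ⊕ 0 = 1.
A winning move leaves total XOR = 0, i.e. changes one component's Grundy value g to g ⊕ X where X is the current total.
Stack A: need g' = 1⊕1 = 0. Options: 16−3→G=0, 16−5→G=0, 16−8→G=2. Hits: 2.
Stack B: need g' = 0⊕1 = 1. Options: 10−1→G=2, 10−4→G=1, 10−6→G=2. Hits: 1.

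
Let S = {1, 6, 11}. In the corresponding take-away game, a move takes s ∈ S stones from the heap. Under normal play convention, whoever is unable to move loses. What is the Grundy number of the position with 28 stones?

G(0) = 0
G(1) = mex{0} = 1
G(2) = mex{1} = 0
G(3) = mex{0} = 1
G(4) = mex{1} = 0
G(5) = mex{0} = 1
G(6) = mex{1,0} = 2
G(7) = mex{2,1} = 0
G(8) = mex{0,0} = 1
G(9) = mex{1,1} = 0
G(10) = mex{0,0} = 1
G(11) = mex{1,1,0} = 2
G(12) = mex{2,2,1} = 0
G(13) = mex{0,0,0} = 1
G(14) = mex{1,1,1} = 0
G(15) = mex{0,0,0} = 1
G(16) = mex{1,1,1} = 0
G(17) = mex{0,2,2} = 1
G(18) = mex{1,0,0} = 2
G(19) = mex{2,1,1} = 0
G(20) = mex{0,0,0} = 1
G(21) = mex{1,1,1} = 0
G(22) = mex{0,0,2} = 1
G(23) = mex{1,1,0} = 2
G(24) = mex{2,2,1} = 0
G(25) = mex{0,0,0} = 1
G(26) = mex{1,1,1} = 0
G(27) = mex{0,0,0} = 1
G(28) = mex{1,1,1} = 0

0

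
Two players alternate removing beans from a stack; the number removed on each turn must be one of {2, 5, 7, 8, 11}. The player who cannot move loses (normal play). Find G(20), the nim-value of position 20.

n :  0  1  2  3  4  5  6  7  8  9 10 11 12 13 14 15 16 17 18 19 20
G :  0  0  1  1  0  2  1  3  2  2  0  3  1  0  0  1  1  3  2  4  3

3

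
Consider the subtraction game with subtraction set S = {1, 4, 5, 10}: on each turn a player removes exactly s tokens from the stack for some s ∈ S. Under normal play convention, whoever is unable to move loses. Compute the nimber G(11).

0

n :  0  1  2  3  4  5  6  7  8  9 10 11
G :  0  1  0  1  2  3  2  3  0  1  4  0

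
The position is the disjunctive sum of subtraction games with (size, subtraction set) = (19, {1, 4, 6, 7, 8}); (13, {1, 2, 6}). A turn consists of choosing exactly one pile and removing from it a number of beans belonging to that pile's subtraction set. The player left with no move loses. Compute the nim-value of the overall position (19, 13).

3

Pile A, S = {1, 4, 6, 7, 8}:
G(0) = 0
G(1) = mex{0} = 1
G(2) = mex{1} = 0
G(3) = mex{0} = 1
G(4) = mex{1,0} = 2
G(5) = mex{2,1} = 0
G(6) = mex{0,0,0} = 1
G(7) = mex{1,1,1,0} = 2
G(8) = mex{2,2,0,1,0} = 3
G(9) = mex{3,0,1,0,1} = 2
G(10) = mex{2,1,2,1,0} = 3
G(11) = mex{3,2,0,2,1} = 4
G(12) = mex{4,3,1,0,2} = 5
G(13) = mex{5,2,2,1,0} = 3
G(14) = mex{3,3,3,2,1} = 0
G(15) = mex{0,4,2,3,2} = 1
G(16) = mex{1,5,3,2,3} = 0
G(17) = mex{0,3,4,3,2} = 1
G(18) = mex{1,0,5,4,3} = 2
G(19) = mex{2,1,3,5,4} = 0
G_A(19) = 0.
Pile B, S = {1, 2, 6}:
G(0) = 0
G(1) = mex{0} = 1
G(2) = mex{1,0} = 2
G(3) = mex{2,1} = 0
G(4) = mex{0,2} = 1
G(5) = mex{1,0} = 2
G(6) = mex{2,1,0} = 3
G(7) = mex{3,2,1} = 0
G(8) = mex{0,3,2} = 1
G(9) = mex{1,0,0} = 2
G(10) = mex{2,1,1} = 0
G(11) = mex{0,2,2} = 1
G(12) = mex{1,0,3} = 2
G(13) = mex{2,1,0} = 3
G_B(13) = 3.
Combined Grundy value = 0 ⊕ 3 = 3.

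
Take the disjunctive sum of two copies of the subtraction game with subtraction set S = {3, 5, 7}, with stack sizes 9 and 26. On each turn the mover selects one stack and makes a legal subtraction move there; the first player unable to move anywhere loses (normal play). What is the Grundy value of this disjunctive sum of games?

All stacks use S = {3, 5, 7}:
G(0) = 0
G(1) = mex{} = 0
G(2) = mex{} = 0
G(3) = mex{0} = 1
G(4) = mex{0} = 1
G(5) = mex{0,0} = 1
G(6) = mex{1,0} = 2
G(7) = mex{1,0,0} = 2
G(8) = mex{1,1,0} = 2
G(9) = mex{2,1,0} = 3
G(10) = mex{2,1,1} = 0
G(11) = mex{2,2,1} = 0
G(12) = mex{3,2,1} = 0
G(13) = mex{0,2,2} = 1
G(14) = mex{0,3,2} = 1
G(15) = mex{0,0,2} = 1
G(16) = mex{1,0,3} = 2
G(17) = mex{1,0,0} = 2
G(18) = mex{1,1,0} = 2
G(19) = mex{2,1,0} = 3
G(20) = mex{2,1,1} = 0
G(21) = mex{2,2,1} = 0
G(22) = mex{3,2,1} = 0
G(23) = mex{0,2,2} = 1
G(24) = mex{0,3,2} = 1
G(25) = mex{0,0,2} = 1
G(26) = mex{1,0,3} = 2
Stack A: G(9) = 3.
Stack B: G(26) = 2.
Combined Grundy value = 3 ⊕ 2 = 1.

1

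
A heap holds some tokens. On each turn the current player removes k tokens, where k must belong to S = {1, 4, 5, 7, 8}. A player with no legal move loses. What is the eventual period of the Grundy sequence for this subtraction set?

G(0) = 0
G(1) = mex{0} = 1
G(2) = mex{1} = 0
G(3) = mex{0} = 1
G(4) = mex{1,0} = 2
G(5) = mex{2,1,0} = 3
G(6) = mex{3,0,1} = 2
G(7) = mex{2,1,0,0} = 3
G(8) = mex{3,2,1,1,0} = 4
G(9) = mex{4,3,2,0,1} = 5
G(10) = mex{5,2,3,1,0} = 4
G(11) = mex{4,3,2,2,1} = 0
G(12) = mex{0,4,3,3,2} = 1
G(13) = mex{1,5,4,2,3} = 0
G(14) = mex{0,4,5,3,2} = 1
G(15) = mex{1,0,4,4,3} = 2
G(16) = mex{2,1,0,5,4} = 3
G(17) = mex{3,0,1,4,5} = 2
G(18) = mex{2,1,0,0,4} = 3
G(19) = mex{3,2,1,1,0} = 4
G(20) = mex{4,3,2,0,1} = 5
G(21) = mex{5,2,3,1,0} = 4
G(22) = mex{4,3,2,2,1} = 0
G(23) = mex{0,4,3,3,2} = 1
G(n+11) = G(n) holds for n = 0,…,7 (a full window of length max(S) = 8), so the sequence is purely periodic with period 11.

11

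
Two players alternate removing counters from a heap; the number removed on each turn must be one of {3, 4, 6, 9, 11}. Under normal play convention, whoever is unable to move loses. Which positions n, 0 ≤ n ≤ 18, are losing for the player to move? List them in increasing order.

0, 1, 2, 14, 15, 16

G(0) = 0
G(1) = mex{} = 0
G(2) = mex{} = 0
G(3) = mex{0} = 1
G(4) = mex{0,0} = 1
G(5) = mex{0,0} = 1
G(6) = mex{1,0,0} = 2
G(7) = mex{1,1,0} = 2
G(8) = mex{1,1,0} = 2
G(9) = mex{2,1,1,0} = 3
G(10) = mex{2,2,1,0} = 3
G(11) = mex{2,2,1,0,0} = 3
G(12) = mex{3,2,2,1,0} = 4
G(13) = mex{3,3,2,1,0} = 4
G(14) = mex{3,3,2,1,1} = 0
G(15) = mex{4,3,3,2,1} = 0
G(16) = mex{4,4,3,2,1} = 0
G(17) = mex{0,4,3,2,2} = 1
G(18) = mex{0,0,4,3,2} = 1
P-positions are exactly the n with G(n) = 0.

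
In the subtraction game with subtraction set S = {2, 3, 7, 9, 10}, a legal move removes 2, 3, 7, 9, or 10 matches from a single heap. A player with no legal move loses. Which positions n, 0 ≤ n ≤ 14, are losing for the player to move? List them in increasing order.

G(0) = 0
G(1) = mex{} = 0
G(2) = mex{0} = 1
G(3) = mex{0,0} = 1
G(4) = mex{1,0} = 2
G(5) = mex{1,1} = 0
G(6) = mex{2,1} = 0
G(7) = mex{0,2,0} = 1
G(8) = mex{0,0,0} = 1
G(9) = mex{1,0,1,0} = 2
G(10) = mex{1,1,1,0,0} = 2
G(11) = mex{2,1,2,1,0} = 3
G(12) = mex{2,2,0,1,1} = 3
G(13) = mex{3,2,0,2,1} = 4
G(14) = mex{3,3,1,0,2} = 4
P-positions are exactly the n with G(n) = 0.

0, 1, 5, 6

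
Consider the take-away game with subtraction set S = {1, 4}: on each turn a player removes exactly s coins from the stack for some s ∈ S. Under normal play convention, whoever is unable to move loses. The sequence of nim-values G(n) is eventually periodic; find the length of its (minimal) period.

5

n :  0  1  2  3  4  5  6  7  8  9 10 11 12 13 14
G :  0  1  0  1  2  0  1  0  1  2  0  1  0  1  2
G(n+5) = G(n) holds for n = 0,…,3 (a full window of length max(S) = 4), so the sequence is purely periodic with period 5.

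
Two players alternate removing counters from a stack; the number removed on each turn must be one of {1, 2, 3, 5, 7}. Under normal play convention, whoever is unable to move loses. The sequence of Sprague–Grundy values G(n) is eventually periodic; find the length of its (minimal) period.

4

G(0) = 0
G(1) = mex{0} = 1
G(2) = mex{1,0} = 2
G(3) = mex{2,1,0} = 3
G(4) = mex{3,2,1} = 0
G(5) = mex{0,3,2,0} = 1
G(6) = mex{1,0,3,1} = 2
G(7) = mex{2,1,0,2,0} = 3
G(8) = mex{3,2,1,3,1} = 0
G(9) = mex{0,3,2,0,2} = 1
G(10) = mex{1,0,3,1,3} = 2
G(11) = mex{2,1,0,2,0} = 3
G(12) = mex{3,2,1,3,1} = 0
G(13) = mex{0,3,2,0,2} = 1
G(14) = mex{1,0,3,1,3} = 2
G(n+4) = G(n) holds for n = 0,…,6 (a full window of length max(S) = 7), so the sequence is purely periodic with period 4.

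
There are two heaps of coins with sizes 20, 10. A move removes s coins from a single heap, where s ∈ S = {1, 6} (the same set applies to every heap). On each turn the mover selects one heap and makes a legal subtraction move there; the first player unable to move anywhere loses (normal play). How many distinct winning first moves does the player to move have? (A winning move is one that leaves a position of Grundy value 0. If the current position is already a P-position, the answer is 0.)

All heaps use S = {1, 6}:
n :  0  1  2  3  4  5  6  7  8  9 10 11 12 13 14 15 16 17 18 19 20
G :  0  1  0  1  0  1  2  0  1  0  1  0  1  2  0  1  0  1  0  1  2
Heap A: G(20) = 2.
Heap B: G(10) = 1.
Combined Grundy value = 2 ⊕ 1 = 3.
A winning move leaves total XOR = 0, i.e. changes one component's Grundy value g to g ⊕ X where X is the current total.
Heap A: need g' = 2⊕3 = 1. Options: 20−1→G=1, 20−6→G=0. Hits: 1.
Heap B: need g' = 1⊕3 = 2. Options: 10−1→G=0, 10−6→G=0. Hits: 0.

1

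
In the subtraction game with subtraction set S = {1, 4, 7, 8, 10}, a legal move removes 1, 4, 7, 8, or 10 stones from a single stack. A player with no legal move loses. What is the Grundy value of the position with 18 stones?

n :  0  1  2  3  4  5  6  7  8  9 10 11 12 13 14 15 16 17 18
G :  0  1  0  1  2  0  1  2  3  2  3  0  1  3  0  1  0  1  2

2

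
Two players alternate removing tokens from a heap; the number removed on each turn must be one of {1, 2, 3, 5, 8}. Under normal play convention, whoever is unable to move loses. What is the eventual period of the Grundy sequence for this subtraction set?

n :  0  1  2  3  4  5  6  7  8  9 10 11 12 13 14 15 16 17 18 19 20 21
G :  0  1  2  3  0  1  2  3  4  5  0  1  2  3  0  1  2  3  4  5  0  1
G(n+10) = G(n) holds for n = 0,…,7 (a full window of length max(S) = 8), so the sequence is purely periodic with period 10.

10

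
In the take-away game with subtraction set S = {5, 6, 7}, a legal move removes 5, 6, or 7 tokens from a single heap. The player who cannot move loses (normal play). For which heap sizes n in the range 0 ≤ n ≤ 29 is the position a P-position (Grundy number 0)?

0, 1, 2, 3, 4, 12, 13, 14, 15, 16, 24, 25, 26, 27, 28

G(0) = 0
G(1) = mex{} = 0
G(2) = mex{} = 0
G(3) = mex{} = 0
G(4) = mex{} = 0
G(5) = mex{0} = 1
G(6) = mex{0,0} = 1
G(7) = mex{0,0,0} = 1
G(8) = mex{0,0,0} = 1
G(9) = mex{0,0,0} = 1
G(10) = mex{1,0,0} = 2
G(11) = mex{1,1,0} = 2
G(12) = mex{1,1,1} = 0
G(13) = mex{1,1,1} = 0
G(14) = mex{1,1,1} = 0
G(15) = mex{2,1,1} = 0
G(16) = mex{2,2,1} = 0
G(17) = mex{0,2,2} = 1
G(18) = mex{0,0,2} = 1
G(19) = mex{0,0,0} = 1
G(20) = mex{0,0,0} = 1
G(21) = mex{0,0,0} = 1
G(22) = mex{1,0,0} = 2
G(23) = mex{1,1,0} = 2
G(24) = mex{1,1,1} = 0
G(25) = mex{1,1,1} = 0
G(26) = mex{1,1,1} = 0
G(27) = mex{2,1,1} = 0
G(28) = mex{2,2,1} = 0
G(29) = mex{0,2,2} = 1
P-positions are exactly the n with G(n) = 0.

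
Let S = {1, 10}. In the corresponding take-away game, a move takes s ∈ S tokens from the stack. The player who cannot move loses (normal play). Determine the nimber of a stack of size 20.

n :  0  1  2  3  4  5  6  7  8  9 10 11 12 13 14 15 16 17 18 19 20
G :  0  1  0  1  0  1  0  1  0  1  2  0  1  0  1  0  1  0  1  0  1

1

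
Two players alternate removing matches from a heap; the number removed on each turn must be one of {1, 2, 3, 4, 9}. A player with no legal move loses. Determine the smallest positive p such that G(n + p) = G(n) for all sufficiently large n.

5

G(0) = 0
G(1) = mex{0} = 1
G(2) = mex{1,0} = 2
G(3) = mex{2,1,0} = 3
G(4) = mex{3,2,1,0} = 4
G(5) = mex{4,3,2,1} = 0
G(6) = mex{0,4,3,2} = 1
G(7) = mex{1,0,4,3} = 2
G(8) = mex{2,1,0,4} = 3
G(9) = mex{3,2,1,0,0} = 4
G(10) = mex{4,3,2,1,1} = 0
G(11) = mex{0,4,3,2,2} = 1
G(12) = mex{1,0,4,3,3} = 2
G(13) = mex{2,1,0,4,4} = 3
G(14) = mex{3,2,1,0,0} = 4
G(15) = mex{4,3,2,1,1} = 0
G(n+5) = G(n) holds for n = 0,…,8 (a full window of length max(S) = 9), so the sequence is purely periodic with period 5.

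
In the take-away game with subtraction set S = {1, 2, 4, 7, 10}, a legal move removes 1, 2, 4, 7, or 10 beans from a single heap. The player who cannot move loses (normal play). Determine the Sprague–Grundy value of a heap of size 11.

G(0) = 0
G(1) = mex{0} = 1
G(2) = mex{1,0} = 2
G(3) = mex{2,1} = 0
G(4) = mex{0,2,0} = 1
G(5) = mex{1,0,1} = 2
G(6) = mex{2,1,2} = 0
G(7) = mex{0,2,0,0} = 1
G(8) = mex{1,0,1,1} = 2
G(9) = mex{2,1,2,2} = 0
G(10) = mex{0,2,0,0,0} = 1
G(11) = mex{1,0,1,1,1} = 2

2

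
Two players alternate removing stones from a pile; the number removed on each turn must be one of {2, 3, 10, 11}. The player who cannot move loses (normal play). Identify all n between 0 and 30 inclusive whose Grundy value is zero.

0, 1, 5, 6, 13, 14, 18, 19, 26, 27

n :  0  1  2  3  4  5  6  7  8  9 10 11 12 13 14 15 16 17 18 19 20 21 22 23 24 25 26 27 28 29 30
G :  0  0  1  1  2  0  0  1  1  2  2  3  3  0  0  1  1  2  0  0  1  1  2  2  3  3  0  0  1  1  2
P-positions are exactly the n with G(n) = 0.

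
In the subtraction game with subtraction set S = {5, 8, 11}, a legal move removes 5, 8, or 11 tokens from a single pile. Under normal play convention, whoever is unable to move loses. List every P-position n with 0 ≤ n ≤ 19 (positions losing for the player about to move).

0, 1, 2, 3, 4, 16, 17, 18, 19

n :  0  1  2  3  4  5  6  7  8  9 10 11 12 13 14 15 16 17 18 19
G :  0  0  0  0  0  1  1  1  1  1  2  2  2  2  2  3  0  0  0  0
P-positions are exactly the n with G(n) = 0.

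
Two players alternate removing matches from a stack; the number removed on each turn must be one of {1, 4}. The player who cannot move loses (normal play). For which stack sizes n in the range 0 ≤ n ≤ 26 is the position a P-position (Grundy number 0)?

n :  0  1  2  3  4  5  6  7  8  9 10 11 12 13 14 15 16 17 18 19 20 21 22 23 24 25 26
G :  0  1  0  1  2  0  1  0  1  2  0  1  0  1  2  0  1  0  1  2  0  1  0  1  2  0  1
P-positions are exactly the n with G(n) = 0.

0, 2, 5, 7, 10, 12, 15, 17, 20, 22, 25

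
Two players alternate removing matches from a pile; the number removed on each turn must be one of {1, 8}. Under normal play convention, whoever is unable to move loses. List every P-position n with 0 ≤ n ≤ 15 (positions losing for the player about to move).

0, 2, 4, 6, 9, 11, 13, 15

G(0) = 0
G(1) = mex{0} = 1
G(2) = mex{1} = 0
G(3) = mex{0} = 1
G(4) = mex{1} = 0
G(5) = mex{0} = 1
G(6) = mex{1} = 0
G(7) = mex{0} = 1
G(8) = mex{1,0} = 2
G(9) = mex{2,1} = 0
G(10) = mex{0,0} = 1
G(11) = mex{1,1} = 0
G(12) = mex{0,0} = 1
G(13) = mex{1,1} = 0
G(14) = mex{0,0} = 1
G(15) = mex{1,1} = 0
P-positions are exactly the n with G(n) = 0.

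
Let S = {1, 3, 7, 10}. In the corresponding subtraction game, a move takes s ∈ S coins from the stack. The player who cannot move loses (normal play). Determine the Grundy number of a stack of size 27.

2

G(0) = 0
G(1) = mex{0} = 1
G(2) = mex{1} = 0
G(3) = mex{0,0} = 1
G(4) = mex{1,1} = 0
G(5) = mex{0,0} = 1
G(6) = mex{1,1} = 0
G(7) = mex{0,0,0} = 1
G(8) = mex{1,1,1} = 0
G(9) = mex{0,0,0} = 1
G(10) = mex{1,1,1,0} = 2
G(11) = mex{2,0,0,1} = 3
G(12) = mex{3,1,1,0} = 2
G(13) = mex{2,2,0,1} = 3
G(14) = mex{3,3,1,0} = 2
G(15) = mex{2,2,0,1} = 3
G(16) = mex{3,3,1,0} = 2
G(17) = mex{2,2,2,1} = 0
G(18) = mex{0,3,3,0} = 1
G(19) = mex{1,2,2,1} = 0
G(20) = mex{0,0,3,2} = 1
G(21) = mex{1,1,2,3} = 0
G(22) = mex{0,0,3,2} = 1
G(23) = mex{1,1,2,3} = 0
G(24) = mex{0,0,0,2} = 1
G(25) = mex{1,1,1,3} = 0
G(26) = mex{0,0,0,2} = 1
G(27) = mex{1,1,1,0} = 2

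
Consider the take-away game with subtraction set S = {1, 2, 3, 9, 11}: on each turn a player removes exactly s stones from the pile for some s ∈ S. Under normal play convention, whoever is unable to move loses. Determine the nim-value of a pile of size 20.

n :  0  1  2  3  4  5  6  7  8  9 10 11 12 13 14 15 16 17 18 19 20
G :  0  1  2  3  0  1  2  3  0  1  2  3  0  1  2  3  0  1  2  3  0

0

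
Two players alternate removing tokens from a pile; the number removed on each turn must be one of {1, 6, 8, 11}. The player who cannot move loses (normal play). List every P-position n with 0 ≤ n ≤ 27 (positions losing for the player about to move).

n :  0  1  2  3  4  5  6  7  8  9 10 11 12 13 14 15 16 17 18 19 20 21 22 23 24 25 26 27
G :  0  1  0  1  0  1  2  0  1  0  1  2  3  2  0  1  0  1  2  0  1  0  1  0  1  2  0  1
P-positions are exactly the n with G(n) = 0.

0, 2, 4, 7, 9, 14, 16, 19, 21, 23, 26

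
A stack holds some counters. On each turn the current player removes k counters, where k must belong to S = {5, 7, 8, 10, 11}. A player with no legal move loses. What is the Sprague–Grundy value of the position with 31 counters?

G(0) = 0
G(1) = mex{} = 0
G(2) = mex{} = 0
G(3) = mex{} = 0
G(4) = mex{} = 0
G(5) = mex{0} = 1
G(6) = mex{0} = 1
G(7) = mex{0,0} = 1
G(8) = mex{0,0,0} = 1
G(9) = mex{0,0,0} = 1
G(10) = mex{1,0,0,0} = 2
G(11) = mex{1,0,0,0,0} = 2
G(12) = mex{1,1,0,0,0} = 2
G(13) = mex{1,1,1,0,0} = 2
G(14) = mex{1,1,1,0,0} = 2
G(15) = mex{2,1,1,1,0} = 3
G(16) = mex{2,1,1,1,1} = 0
G(17) = mex{2,2,1,1,1} = 0
G(18) = mex{2,2,2,1,1} = 0
G(19) = mex{2,2,2,1,1} = 0
G(20) = mex{3,2,2,2,1} = 0
G(21) = mex{0,2,2,2,2} = 1
G(22) = mex{0,3,2,2,2} = 1
G(23) = mex{0,0,3,2,2} = 1
G(24) = mex{0,0,0,2,2} = 1
G(25) = mex{0,0,0,3,2} = 1
G(26) = mex{1,0,0,0,3} = 2
G(27) = mex{1,0,0,0,0} = 2
G(28) = mex{1,1,0,0,0} = 2
G(29) = mex{1,1,1,0,0} = 2
G(30) = mex{1,1,1,0,0} = 2
G(31) = mex{2,1,1,1,0} = 3

3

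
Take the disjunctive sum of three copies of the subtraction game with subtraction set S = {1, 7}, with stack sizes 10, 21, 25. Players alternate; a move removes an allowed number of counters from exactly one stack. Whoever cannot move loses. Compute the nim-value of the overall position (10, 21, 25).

All stacks use S = {1, 7}:
n :  0  1  2  3  4  5  6  7  8  9 10 11 12 13 14 15 16 17 18 19 20 21 22 23 24 25
G :  0  1  0  1  0  1  0  1  0  1  0  1  0  1  0  1  0  1  0  1  0  1  0  1  0  1
Stack A: G(10) = 0.
Stack B: G(21) = 1.
Stack C: G(25) = 1.
Combined Grundy value = 0 ⊕ 1 ⊕ 1 = 0.

0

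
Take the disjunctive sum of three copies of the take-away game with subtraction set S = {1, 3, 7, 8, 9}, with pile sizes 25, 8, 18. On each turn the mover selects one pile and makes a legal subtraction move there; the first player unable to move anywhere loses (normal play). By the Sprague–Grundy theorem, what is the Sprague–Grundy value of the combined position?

All piles use S = {1, 3, 7, 8, 9}:
n :  0  1  2  3  4  5  6  7  8  9 10 11 12 13 14 15 16 17 18 19 20 21 22 23 24 25
G :  0  1  0  1  0  1  0  1  2  3  2  3  2  3  2  3  0  1  0  1  0  1  0  1  2  3
Pile A: G(25) = 3.
Pile B: G(8) = 2.
Pile C: G(18) = 0.
Combined Grundy value = 3 ⊕ 2 ⊕ 0 = 1.

1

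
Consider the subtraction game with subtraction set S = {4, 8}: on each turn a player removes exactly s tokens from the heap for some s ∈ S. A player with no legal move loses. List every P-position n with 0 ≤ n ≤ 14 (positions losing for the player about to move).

0, 1, 2, 3, 12, 13, 14

G(0) = 0
G(1) = mex{} = 0
G(2) = mex{} = 0
G(3) = mex{} = 0
G(4) = mex{0} = 1
G(5) = mex{0} = 1
G(6) = mex{0} = 1
G(7) = mex{0} = 1
G(8) = mex{1,0} = 2
G(9) = mex{1,0} = 2
G(10) = mex{1,0} = 2
G(11) = mex{1,0} = 2
G(12) = mex{2,1} = 0
G(13) = mex{2,1} = 0
G(14) = mex{2,1} = 0
P-positions are exactly the n with G(n) = 0.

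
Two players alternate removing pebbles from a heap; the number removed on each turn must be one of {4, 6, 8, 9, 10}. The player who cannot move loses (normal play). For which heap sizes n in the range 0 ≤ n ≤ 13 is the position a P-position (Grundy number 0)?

n :  0  1  2  3  4  5  6  7  8  9 10 11 12 13
G :  0  0  0  0  1  1  1  1  2  2  2  2  3  3
P-positions are exactly the n with G(n) = 0.

0, 1, 2, 3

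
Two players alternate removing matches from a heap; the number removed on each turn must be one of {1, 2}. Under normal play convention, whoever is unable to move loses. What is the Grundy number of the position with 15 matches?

G(0) = 0
G(1) = mex{0} = 1
G(2) = mex{1,0} = 2
G(3) = mex{2,1} = 0
G(4) = mex{0,2} = 1
G(5) = mex{1,0} = 2
G(6) = mex{2,1} = 0
G(7) = mex{0,2} = 1
G(8) = mex{1,0} = 2
G(9) = mex{2,1} = 0
G(10) = mex{0,2} = 1
G(11) = mex{1,0} = 2
G(12) = mex{2,1} = 0
G(13) = mex{0,2} = 1
G(14) = mex{1,0} = 2
G(15) = mex{2,1} = 0

0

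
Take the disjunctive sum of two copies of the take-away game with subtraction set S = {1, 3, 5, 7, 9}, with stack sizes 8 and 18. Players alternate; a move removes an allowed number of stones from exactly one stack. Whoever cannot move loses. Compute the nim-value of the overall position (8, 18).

0

All stacks use S = {1, 3, 5, 7, 9}:
n :  0  1  2  3  4  5  6  7  8  9 10 11 12 13 14 15 16 17 18
G :  0  1  0  1  0  1  0  1  0  1  0  1  0  1  0  1  0  1  0
Stack A: G(8) = 0.
Stack B: G(18) = 0.
Combined Grundy value = 0 ⊕ 0 = 0.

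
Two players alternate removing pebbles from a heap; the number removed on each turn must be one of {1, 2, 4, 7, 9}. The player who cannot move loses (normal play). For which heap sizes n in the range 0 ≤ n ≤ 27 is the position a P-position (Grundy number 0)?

0, 3, 6, 11, 14, 17, 22, 25

n :  0  1  2  3  4  5  6  7  8  9 10 11 12 13 14 15 16 17 18 19 20 21 22 23 24 25 26 27
G :  0  1  2  0  1  2  0  1  2  3  4  0  1  2  0  1  2  0  1  2  3  4  0  1  2  0  1  2
P-positions are exactly the n with G(n) = 0.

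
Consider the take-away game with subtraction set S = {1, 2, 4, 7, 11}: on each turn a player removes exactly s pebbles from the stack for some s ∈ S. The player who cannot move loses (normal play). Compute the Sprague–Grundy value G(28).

n :  0  1  2  3  4  5  6  7  8  9 10 11 12 13 14 15 16 17 18 19 20 21 22 23 24 25 26 27 28
G :  0  1  2  0  1  2  0  1  2  0  1  2  0  1  2  0  1  2  0  1  2  0  1  2  0  1  2  0  1

1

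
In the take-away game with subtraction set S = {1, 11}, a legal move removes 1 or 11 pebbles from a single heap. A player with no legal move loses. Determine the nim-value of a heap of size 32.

G(0) = 0
G(1) = mex{0} = 1
G(2) = mex{1} = 0
G(3) = mex{0} = 1
G(4) = mex{1} = 0
G(5) = mex{0} = 1
G(6) = mex{1} = 0
G(7) = mex{0} = 1
G(8) = mex{1} = 0
G(9) = mex{0} = 1
G(10) = mex{1} = 0
G(11) = mex{0,0} = 1
G(12) = mex{1,1} = 0
G(13) = mex{0,0} = 1
G(14) = mex{1,1} = 0
G(15) = mex{0,0} = 1
G(16) = mex{1,1} = 0
G(17) = mex{0,0} = 1
G(18) = mex{1,1} = 0
G(19) = mex{0,0} = 1
G(20) = mex{1,1} = 0
G(21) = mex{0,0} = 1
G(22) = mex{1,1} = 0
G(23) = mex{0,0} = 1
G(24) = mex{1,1} = 0
G(25) = mex{0,0} = 1
G(26) = mex{1,1} = 0
G(27) = mex{0,0} = 1
G(28) = mex{1,1} = 0
G(29) = mex{0,0} = 1
G(30) = mex{1,1} = 0
G(31) = mex{0,0} = 1
G(32) = mex{1,1} = 0

0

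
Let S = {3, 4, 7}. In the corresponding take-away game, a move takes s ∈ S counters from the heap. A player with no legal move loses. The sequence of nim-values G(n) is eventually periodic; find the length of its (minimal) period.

n :  0  1  2  3  4  5  6  7  8  9 10 11 12 13 14 15 16 17 18 19 20 21
G :  0  0  0  1  1  1  2  2  2  3  0  0  0  1  1  1  2  2  2  3  0  0
G(n+10) = G(n) holds for n = 0,…,6 (a full window of length max(S) = 7), so the sequence is purely periodic with period 10.

10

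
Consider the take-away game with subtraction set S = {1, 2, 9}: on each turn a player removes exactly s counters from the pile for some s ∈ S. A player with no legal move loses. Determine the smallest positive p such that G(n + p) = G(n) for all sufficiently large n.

10

n :  0  1  2  3  4  5  6  7  8  9 10 11 12 13 14 15 16 17 18 19 20 21
G :  0  1  2  0  1  2  0  1  2  3  0  1  2  0  1  2  0  1  2  3  0  1
G(n+10) = G(n) holds for n = 0,…,8 (a full window of length max(S) = 9), so the sequence is purely periodic with period 10.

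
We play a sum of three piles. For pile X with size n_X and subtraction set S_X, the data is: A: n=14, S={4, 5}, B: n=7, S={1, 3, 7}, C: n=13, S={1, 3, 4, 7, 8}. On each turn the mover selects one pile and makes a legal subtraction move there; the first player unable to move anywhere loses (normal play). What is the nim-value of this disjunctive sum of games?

Pile A, S = {4, 5}:
G(0) = 0
G(1) = mex{} = 0
G(2) = mex{} = 0
G(3) = mex{} = 0
G(4) = mex{0} = 1
G(5) = mex{0,0} = 1
G(6) = mex{0,0} = 1
G(7) = mex{0,0} = 1
G(8) = mex{1,0} = 2
G(9) = mex{1,1} = 0
G(10) = mex{1,1} = 0
G(11) = mex{1,1} = 0
G(12) = mex{2,1} = 0
G(13) = mex{0,2} = 1
G(14) = mex{0,0} = 1
G_A(14) = 1.
Pile B, S = {1, 3, 7}:
n : 0 1 2 3 4 5 6 7
G : 0 1 0 1 0 1 0 1
G_B(7) = 1.
Pile C, S = {1, 3, 4, 7, 8}:
G(0) = 0
G(1) = mex{0} = 1
G(2) = mex{1} = 0
G(3) = mex{0,0} = 1
G(4) = mex{1,1,0} = 2
G(5) = mex{2,0,1} = 3
G(6) = mex{3,1,0} = 2
G(7) = mex{2,2,1,0} = 3
G(8) = mex{3,3,2,1,0} = 4
G(9) = mex{4,2,3,0,1} = 5
G(10) = mex{5,3,2,1,0} = 4
G(11) = mex{4,4,3,2,1} = 0
G(12) = mex{0,5,4,3,2} = 1
G(13) = mex{1,4,5,2,3} = 0
G_C(13) = 0.
Combined Grundy value = 1 ⊕ 1 ⊕ 0 = 0.

0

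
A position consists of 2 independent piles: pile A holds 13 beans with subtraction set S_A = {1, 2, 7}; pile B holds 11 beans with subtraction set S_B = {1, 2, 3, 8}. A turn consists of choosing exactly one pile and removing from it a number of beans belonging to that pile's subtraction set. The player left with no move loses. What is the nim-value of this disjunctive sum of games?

3

Pile A, S = {1, 2, 7}:
G(0) = 0
G(1) = mex{0} = 1
G(2) = mex{1,0} = 2
G(3) = mex{2,1} = 0
G(4) = mex{0,2} = 1
G(5) = mex{1,0} = 2
G(6) = mex{2,1} = 0
G(7) = mex{0,2,0} = 1
G(8) = mex{1,0,1} = 2
G(9) = mex{2,1,2} = 0
G(10) = mex{0,2,0} = 1
G(11) = mex{1,0,1} = 2
G(12) = mex{2,1,2} = 0
G(13) = mex{0,2,0} = 1
G_A(13) = 1.
Pile B, S = {1, 2, 3, 8}:
G(0) = 0
G(1) = mex{0} = 1
G(2) = mex{1,0} = 2
G(3) = mex{2,1,0} = 3
G(4) = mex{3,2,1} = 0
G(5) = mex{0,3,2} = 1
G(6) = mex{1,0,3} = 2
G(7) = mex{2,1,0} = 3
G(8) = mex{3,2,1,0} = 4
G(9) = mex{4,3,2,1} = 0
G(10) = mex{0,4,3,2} = 1
G(11) = mex{1,0,4,3} = 2
G_B(11) = 2.
Combined Grundy value = 1 ⊕ 2 = 3.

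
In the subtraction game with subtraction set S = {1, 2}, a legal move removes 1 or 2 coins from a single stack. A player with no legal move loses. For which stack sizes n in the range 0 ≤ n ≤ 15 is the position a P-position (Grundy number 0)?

n :  0  1  2  3  4  5  6  7  8  9 10 11 12 13 14 15
G :  0  1  2  0  1  2  0  1  2  0  1  2  0  1  2  0
P-positions are exactly the n with G(n) = 0.

0, 3, 6, 9, 12, 15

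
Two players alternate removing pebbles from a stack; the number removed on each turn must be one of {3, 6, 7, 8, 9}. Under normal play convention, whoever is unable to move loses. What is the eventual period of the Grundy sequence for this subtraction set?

12

n :  0  1  2  3  4  5  6  7  8  9 10 11 12 13 14 15 16 17 18 19 20 21 22 23 24 25
G :  0  0  0  1  1  1  2  2  2  3  3  3  0  0  0  1  1  1  2  2  2  3  3  3  0  0
G(n+12) = G(n) holds for n = 0,…,8 (a full window of length max(S) = 9), so the sequence is purely periodic with period 12.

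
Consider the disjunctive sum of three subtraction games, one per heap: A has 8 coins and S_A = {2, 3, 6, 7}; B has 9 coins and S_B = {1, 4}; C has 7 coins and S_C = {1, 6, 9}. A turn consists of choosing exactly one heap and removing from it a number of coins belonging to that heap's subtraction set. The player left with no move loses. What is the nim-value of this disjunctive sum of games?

0

Heap A, S = {2, 3, 6, 7}:
G(0) = 0
G(1) = mex{} = 0
G(2) = mex{0} = 1
G(3) = mex{0,0} = 1
G(4) = mex{1,0} = 2
G(5) = mex{1,1} = 0
G(6) = mex{2,1,0} = 3
G(7) = mex{0,2,0,0} = 1
G(8) = mex{3,0,1,0} = 2
G_A(8) = 2.
Heap B, S = {1, 4}:
n : 0 1 2 3 4 5 6 7 8 9
G : 0 1 0 1 2 0 1 0 1 2
G_B(9) = 2.
Heap C, S = {1, 6, 9}:
G(0) = 0
G(1) = mex{0} = 1
G(2) = mex{1} = 0
G(3) = mex{0} = 1
G(4) = mex{1} = 0
G(5) = mex{0} = 1
G(6) = mex{1,0} = 2
G(7) = mex{2,1} = 0
G_C(7) = 0.
Combined Grundy value = 2 ⊕ 2 ⊕ 0 = 0.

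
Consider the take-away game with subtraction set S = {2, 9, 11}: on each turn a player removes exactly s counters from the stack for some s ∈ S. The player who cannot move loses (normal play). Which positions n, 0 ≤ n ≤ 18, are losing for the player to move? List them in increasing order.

0, 1, 4, 5, 8, 18

n :  0  1  2  3  4  5  6  7  8  9 10 11 12 13 14 15 16 17 18
G :  0  0  1  1  0  0  1  1  0  2  1  3  2  2  3  3  2  2  0
P-positions are exactly the n with G(n) = 0.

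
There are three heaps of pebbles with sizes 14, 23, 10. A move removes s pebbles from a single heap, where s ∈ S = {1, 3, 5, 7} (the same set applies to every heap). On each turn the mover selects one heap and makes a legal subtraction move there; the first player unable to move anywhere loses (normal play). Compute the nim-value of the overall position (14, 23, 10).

1

All heaps use S = {1, 3, 5, 7}:
n :  0  1  2  3  4  5  6  7  8  9 10 11 12 13 14 15 16 17 18 19 20 21 22 23
G :  0  1  0  1  0  1  0  1  0  1  0  1  0  1  0  1  0  1  0  1  0  1  0  1
Heap A: G(14) = 0.
Heap B: G(23) = 1.
Heap C: G(10) = 0.
Combined Grundy value = 0 ⊕ 1 ⊕ 0 = 1.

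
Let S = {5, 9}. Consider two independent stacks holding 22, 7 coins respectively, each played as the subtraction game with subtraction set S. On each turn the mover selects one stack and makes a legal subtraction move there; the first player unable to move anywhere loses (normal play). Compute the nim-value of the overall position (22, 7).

All stacks use S = {5, 9}:
n :  0  1  2  3  4  5  6  7  8  9 10 11 12 13 14 15 16 17 18 19 20 21 22
G :  0  0  0  0  0  1  1  1  1  1  2  2  2  2  0  0  0  0  0  1  1  1  1
Stack A: G(22) = 1.
Stack B: G(7) = 1.
Combined Grundy value = 1 ⊕ 1 = 0.

0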